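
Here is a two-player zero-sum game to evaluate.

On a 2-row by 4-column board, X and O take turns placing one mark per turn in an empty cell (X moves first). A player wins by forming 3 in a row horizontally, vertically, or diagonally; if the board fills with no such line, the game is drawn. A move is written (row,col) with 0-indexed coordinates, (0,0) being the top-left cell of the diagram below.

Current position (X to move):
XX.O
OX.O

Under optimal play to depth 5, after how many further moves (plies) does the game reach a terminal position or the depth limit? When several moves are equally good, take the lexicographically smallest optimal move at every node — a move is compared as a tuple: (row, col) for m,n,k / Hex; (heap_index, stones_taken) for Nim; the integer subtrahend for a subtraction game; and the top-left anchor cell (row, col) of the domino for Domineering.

[XX.O/OX.O] X move#1: (0,2):+1/XXXO/OX.O*, (1,2):+0/XX.O/OXXO
[XXXO/OX.O] end (terminal -1, O#2); searched XX.O/OX.O to 5

PV length from [XX.O/OX.O]: 1 ply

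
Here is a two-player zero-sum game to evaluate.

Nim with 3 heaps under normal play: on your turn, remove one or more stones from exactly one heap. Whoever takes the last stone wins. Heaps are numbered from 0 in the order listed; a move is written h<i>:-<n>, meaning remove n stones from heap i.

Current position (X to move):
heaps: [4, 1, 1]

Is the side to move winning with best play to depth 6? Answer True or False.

X winning at [(4,1,1)]: True

ply 1, X at (4,1,1) | h0:-1=-1→(3,1,1); h0:-2=-1→(2,1,1); h0:-3=-1→(1,1,1); h0:-4=+1→(0,1,1)*; h1:-1=-1→(4,0,1); h2:-1=-1→(4,1,0)
ply 2, O at (0,1,1) | h1:-1=-1→(0,0,1)*; h2:-1=-1→(0,1,0)
ply 3, X at (0,0,1) | h2:-1=+1→(0,0,0)*
ply 4: (0,0,0) is terminal -1 (O); from (4,1,1) depth 6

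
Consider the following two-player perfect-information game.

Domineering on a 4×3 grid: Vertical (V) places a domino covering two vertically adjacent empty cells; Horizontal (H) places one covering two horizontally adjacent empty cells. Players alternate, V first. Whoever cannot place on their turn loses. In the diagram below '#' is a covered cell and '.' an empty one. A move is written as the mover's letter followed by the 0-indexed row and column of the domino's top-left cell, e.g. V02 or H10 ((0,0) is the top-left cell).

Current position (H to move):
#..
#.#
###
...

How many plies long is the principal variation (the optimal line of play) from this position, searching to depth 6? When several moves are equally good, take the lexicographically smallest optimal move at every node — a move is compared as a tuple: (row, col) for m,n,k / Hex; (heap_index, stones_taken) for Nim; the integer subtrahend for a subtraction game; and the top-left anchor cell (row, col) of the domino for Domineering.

p1 H@[#../#.#/###/...]: H01[###/#.#/###/...]+1* H30[#../#.#/###/##.]-1 H31[#../#.#/###/.##]-1
p2 V@[###/#.#/###/...] terminal -1; root [#../#.#/###/...] d6

PV length from [#../#.#/###/...]: 1 ply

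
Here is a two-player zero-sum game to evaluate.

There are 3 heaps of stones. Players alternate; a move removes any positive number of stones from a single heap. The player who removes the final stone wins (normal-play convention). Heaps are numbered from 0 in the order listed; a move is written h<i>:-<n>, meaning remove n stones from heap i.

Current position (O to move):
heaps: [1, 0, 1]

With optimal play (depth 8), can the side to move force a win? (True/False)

O winning at [(1,0,1)]: False

p1 O@[(1,0,1)]: h0:-1[(0,0,1)]-1* h2:-1[(1,0,0)]-1
p2 X@[(0,0,1)]: h2:-1[(0,0,0)]+1*
p3 O@[(0,0,0)] terminal -1; root [(1,0,1)] d8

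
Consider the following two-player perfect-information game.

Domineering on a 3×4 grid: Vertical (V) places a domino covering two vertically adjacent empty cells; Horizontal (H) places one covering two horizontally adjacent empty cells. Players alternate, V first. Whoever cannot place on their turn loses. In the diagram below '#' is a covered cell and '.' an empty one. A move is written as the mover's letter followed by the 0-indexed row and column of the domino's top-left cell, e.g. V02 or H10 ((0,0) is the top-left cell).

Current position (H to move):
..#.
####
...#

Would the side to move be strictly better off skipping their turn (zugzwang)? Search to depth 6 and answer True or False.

zugzwang(..#./####/...#, H) = False

p1 H@[..#./####/...#]: H00[###./####/...#]+1* H20[..#./####/##.#]+1 H21[..#./####/.###]+1
p2 V@[###./####/...#] terminal -1; root [..#./####/...#] d6
pass branch (V moves first from the same position):
  | p1 V@[..#./####/...#] terminal -1; root [..#./####/...#] d6
H moving scores +1; H passing scores +1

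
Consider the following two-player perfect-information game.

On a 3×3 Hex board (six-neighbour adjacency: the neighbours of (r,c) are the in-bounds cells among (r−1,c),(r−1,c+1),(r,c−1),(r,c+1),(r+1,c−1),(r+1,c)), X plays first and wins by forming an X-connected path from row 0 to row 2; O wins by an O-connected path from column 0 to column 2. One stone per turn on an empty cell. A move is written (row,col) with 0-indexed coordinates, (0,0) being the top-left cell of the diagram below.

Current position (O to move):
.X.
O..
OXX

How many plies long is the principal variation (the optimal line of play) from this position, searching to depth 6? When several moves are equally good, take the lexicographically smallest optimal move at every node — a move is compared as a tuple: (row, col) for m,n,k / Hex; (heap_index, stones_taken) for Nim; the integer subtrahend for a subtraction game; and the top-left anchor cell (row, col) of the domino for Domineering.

PV length from [.X./O../OXX]: 3 plies

p1 O@[.X./O../OXX]: (0,0)[OX./O../OXX]-1 (0,2)[.XO/O../OXX]-1 (1,1)[.X./OO./OXX]+1* (1,2)[.X./O.O/OXX]-1
p2 X@[.X./OO./OXX]: (0,0)[XX./OO./OXX]-1* (0,2)[.XX/OO./OXX]-1 (1,2)[.X./OOX/OXX]-1
p3 O@[XX./OO./OXX]: (0,2)[XXO/OO./OXX]+1* (1,2)[XX./OOO/OXX]+1
p4 X@[XXO/OO./OXX] terminal -1; root [.X./O../OXX] d6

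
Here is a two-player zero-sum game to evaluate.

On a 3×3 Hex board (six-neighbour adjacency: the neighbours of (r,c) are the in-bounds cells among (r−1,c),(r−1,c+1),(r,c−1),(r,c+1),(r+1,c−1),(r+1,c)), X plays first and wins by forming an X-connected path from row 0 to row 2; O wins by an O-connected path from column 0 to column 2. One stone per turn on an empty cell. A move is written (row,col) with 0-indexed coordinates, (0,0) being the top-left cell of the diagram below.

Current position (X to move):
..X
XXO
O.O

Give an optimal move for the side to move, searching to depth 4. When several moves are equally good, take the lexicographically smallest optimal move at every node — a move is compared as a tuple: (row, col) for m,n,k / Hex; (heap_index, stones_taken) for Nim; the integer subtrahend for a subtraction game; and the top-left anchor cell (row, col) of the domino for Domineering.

[..X/XXO/O.O] X move#1: (0,0):-1/X.X/XXO/O.O, (0,1):-1/.XX/XXO/O.O, (2,1):+1/..X/XXO/OXO*
[..X/XXO/OXO] end (terminal -1, O#2); searched ..X/XXO/O.O to 4

X's best at [..X/XXO/O.O]: (2,1)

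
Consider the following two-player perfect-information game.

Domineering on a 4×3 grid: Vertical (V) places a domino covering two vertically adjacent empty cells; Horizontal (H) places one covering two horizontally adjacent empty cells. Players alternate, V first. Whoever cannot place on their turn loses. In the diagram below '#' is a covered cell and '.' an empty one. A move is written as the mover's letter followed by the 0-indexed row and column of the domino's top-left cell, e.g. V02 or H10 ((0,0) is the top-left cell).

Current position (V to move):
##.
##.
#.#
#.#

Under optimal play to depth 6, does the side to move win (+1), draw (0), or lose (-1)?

ply 1, V at ##./##./#.#/#.# | V02=+1→###/###/#.#/#.#*; V21=+1→##./##./###/###
ply 2: ###/###/#.#/#.# is terminal -1 (H); from ##./##./#.#/#.# depth 6

value(##./##./#.#/#.#, V) = +1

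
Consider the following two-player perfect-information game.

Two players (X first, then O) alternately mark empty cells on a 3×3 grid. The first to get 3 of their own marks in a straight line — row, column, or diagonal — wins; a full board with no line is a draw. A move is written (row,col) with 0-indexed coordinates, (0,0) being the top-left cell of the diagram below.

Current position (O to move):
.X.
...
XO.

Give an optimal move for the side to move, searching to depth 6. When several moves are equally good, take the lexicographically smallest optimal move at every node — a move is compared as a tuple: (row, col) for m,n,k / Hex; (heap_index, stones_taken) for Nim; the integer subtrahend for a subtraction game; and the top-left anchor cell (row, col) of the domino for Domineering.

O's best at [.X./.../XO.]: (0,0)

[.X./.../XO.] O move#1: (0,0):+0/OX./.../XO.*, (0,2):+0/.XO/.../XO., (1,0):-1/.X./O../XO., (1,1):-1/.X./.O./XO., (1,2):-1/.X./..O/XO., (2,2):-1/.X./.../XOO
[OX./.../XO.] X move#2: (0,2):+0/OXX/.../XO.*, (1,0):+0/OX./X../XO., (1,1):+0/OX./.X./XO., (1,2):+0/OX./..X/XO., (2,2):+0/OX./.../XOX
[OXX/.../XO.] O move#3: (1,0):-1/OXX/O../XO., (1,1):+0/OXX/.O./XO.*, (1,2):-1/OXX/..O/XO., (2,2):-1/OXX/.../XOO
[OXX/.O./XO.] X move#4: (1,0):-1/OXX/XO./XO., (1,2):-1/OXX/.OX/XO., (2,2):+0/OXX/.O./XOX*
[OXX/.O./XOX] O move#5: (1,0):-1/OXX/OO./XOX, (1,2):+0/OXX/.OO/XOX*
[OXX/.OO/XOX] X move#6: (1,0):+0/OXX/XOO/XOX*
[OXX/XOO/XOX] end (terminal +0, O#7); searched .X./.../XO. to 6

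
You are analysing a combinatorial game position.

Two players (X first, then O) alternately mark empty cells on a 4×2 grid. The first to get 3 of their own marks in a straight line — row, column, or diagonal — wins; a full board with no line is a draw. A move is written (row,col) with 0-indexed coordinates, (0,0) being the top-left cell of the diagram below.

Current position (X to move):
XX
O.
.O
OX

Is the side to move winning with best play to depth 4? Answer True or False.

ply 1, X at XX/O./.O/OX | (1,1)=-1→XX/OX/.O/OX; (2,0)=+0→XX/O./XO/OX*
ply 2, O at XX/O./XO/OX | (1,1)=+0→XX/OO/XO/OX*
ply 3: XX/OO/XO/OX is terminal +0 (X); from XX/O./.O/OX depth 4

X winning at [XX/O./.O/OX]: False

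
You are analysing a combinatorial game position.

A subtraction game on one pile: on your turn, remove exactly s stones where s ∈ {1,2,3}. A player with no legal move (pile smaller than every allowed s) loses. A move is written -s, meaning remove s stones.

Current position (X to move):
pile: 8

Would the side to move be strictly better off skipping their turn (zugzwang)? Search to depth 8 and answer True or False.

zugzwang(8, X) = True

ply 1, X at 8 | -1=-1→7*; -2=-1→6; -3=-1→5
ply 2, O at 7 | -1=-1→6; -2=-1→5; -3=+1→4*
ply 3, X at 4 | -1=-1→3*; -2=-1→2; -3=-1→1
ply 4, O at 3 | -1=-1→2; -2=-1→1; -3=+1→0*
ply 5: 0 is terminal -1 (X); from 8 depth 8
if X skipped the turn, O would face:
~ ply 1, O at 8 | -1=-1→7*; -2=-1→6; -3=-1→5
~ ply 2, X at 7 | -1=-1→6; -2=-1→5; -3=+1→4*
~ ply 3, O at 4 | -1=-1→3*; -2=-1→2; -3=-1→1
~ ply 4, X at 3 | -1=-1→2; -2=-1→1; -3=+1→0*
~ ply 5: 0 is terminal -1 (O); from 8 depth 8
compare (X): move=-1 vs pass=+1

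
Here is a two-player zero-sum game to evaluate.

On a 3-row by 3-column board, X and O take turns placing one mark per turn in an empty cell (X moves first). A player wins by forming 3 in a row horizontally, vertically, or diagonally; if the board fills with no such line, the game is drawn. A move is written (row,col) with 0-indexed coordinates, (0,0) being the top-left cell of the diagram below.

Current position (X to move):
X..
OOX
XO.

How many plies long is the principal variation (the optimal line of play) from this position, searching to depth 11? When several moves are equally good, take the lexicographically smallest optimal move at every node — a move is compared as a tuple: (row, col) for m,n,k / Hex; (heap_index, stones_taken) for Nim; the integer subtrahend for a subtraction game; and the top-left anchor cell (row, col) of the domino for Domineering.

ply 1, X at X../OOX/XO. | (0,1)=+0→XX./OOX/XO.*; (0,2)=-1→X.X/OOX/XO.; (2,2)=-1→X../OOX/XOX
ply 2, O at XX./OOX/XO. | (0,2)=+0→XXO/OOX/XO.*; (2,2)=-1→XX./OOX/XOO
ply 3, X at XXO/OOX/XO. | (2,2)=+0→XXO/OOX/XOX*
ply 4: XXO/OOX/XOX is terminal +0 (O); from X../OOX/XO. depth 11

PV length from [X../OOX/XO.]: 3 plies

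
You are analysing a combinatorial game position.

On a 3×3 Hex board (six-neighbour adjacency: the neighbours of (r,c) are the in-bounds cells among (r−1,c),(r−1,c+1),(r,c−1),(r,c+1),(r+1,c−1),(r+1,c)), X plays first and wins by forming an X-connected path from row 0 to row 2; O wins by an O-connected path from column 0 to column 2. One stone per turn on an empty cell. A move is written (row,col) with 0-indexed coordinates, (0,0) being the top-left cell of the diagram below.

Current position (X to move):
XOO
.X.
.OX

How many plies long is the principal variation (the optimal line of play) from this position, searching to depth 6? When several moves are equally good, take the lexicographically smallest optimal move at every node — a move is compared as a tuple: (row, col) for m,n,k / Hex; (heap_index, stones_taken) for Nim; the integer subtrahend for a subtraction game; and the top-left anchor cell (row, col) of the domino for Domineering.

PV length from [XOO/.X./.OX]: 3 plies

ply 1, X at XOO/.X./.OX | (1,0)=+1→XOO/XX./.OX*; (1,2)=-1→XOO/.XX/.OX; (2,0)=-1→XOO/.X./XOX
ply 2, O at XOO/XX./.OX | (1,2)=-1→XOO/XXO/.OX*; (2,0)=-1→XOO/XX./OOX
ply 3, X at XOO/XXO/.OX | (2,0)=+1→XOO/XXO/XOX*
ply 4: XOO/XXO/XOX is terminal -1 (O); from XOO/.X./.OX depth 6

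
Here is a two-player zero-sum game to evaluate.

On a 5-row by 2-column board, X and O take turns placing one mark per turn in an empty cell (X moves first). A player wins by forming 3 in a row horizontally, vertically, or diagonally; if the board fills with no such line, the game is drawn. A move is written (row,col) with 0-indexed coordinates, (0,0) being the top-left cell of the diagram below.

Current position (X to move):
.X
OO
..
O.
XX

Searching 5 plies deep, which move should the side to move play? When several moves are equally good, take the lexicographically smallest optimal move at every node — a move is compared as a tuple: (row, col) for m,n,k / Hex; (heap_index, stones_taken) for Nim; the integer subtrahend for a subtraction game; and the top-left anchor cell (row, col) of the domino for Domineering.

ply 1, X at .X/OO/../O./XX | (0,0)=-1→XX/OO/../O./XX; (2,0)=+0→.X/OO/X./O./XX*; (2,1)=-1→.X/OO/.X/O./XX; (3,1)=-1→.X/OO/../OX/XX
ply 2, O at .X/OO/X./O./XX | (0,0)=+0→OX/OO/X./O./XX*; (2,1)=+0→.X/OO/XO/O./XX; (3,1)=+0→.X/OO/X./OO/XX
ply 3, X at OX/OO/X./O./XX | (2,1)=+0→OX/OO/XX/O./XX*; (3,1)=+0→OX/OO/X./OX/XX
ply 4, O at OX/OO/XX/O./XX | (3,1)=+0→OX/OO/XX/OO/XX*
ply 5: OX/OO/XX/OO/XX is terminal +0 (X); from .X/OO/../O./XX depth 5

X's best at [.X/OO/../O./XX]: (2,0)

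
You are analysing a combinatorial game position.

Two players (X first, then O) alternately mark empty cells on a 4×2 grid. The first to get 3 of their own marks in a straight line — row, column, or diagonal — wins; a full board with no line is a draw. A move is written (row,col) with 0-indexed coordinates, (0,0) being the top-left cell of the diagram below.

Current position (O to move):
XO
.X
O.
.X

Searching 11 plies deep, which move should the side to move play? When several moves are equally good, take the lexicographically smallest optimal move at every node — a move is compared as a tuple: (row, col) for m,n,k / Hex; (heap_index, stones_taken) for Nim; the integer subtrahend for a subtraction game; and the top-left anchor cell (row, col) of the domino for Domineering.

p1 O@[XO/.X/O./.X]: (1,0)[XO/OX/O./.X]-1 (2,1)[XO/.X/OO/.X]+0* (3,0)[XO/.X/O./OX]-1
p2 X@[XO/.X/OO/.X]: (1,0)[XO/XX/OO/.X]+0* (3,0)[XO/.X/OO/XX]+0
p3 O@[XO/XX/OO/.X]: (3,0)[XO/XX/OO/OX]+0*
p4 X@[XO/XX/OO/OX] terminal +0; root [XO/.X/O./.X] d11

O's best at [XO/.X/O./.X]: (2,1)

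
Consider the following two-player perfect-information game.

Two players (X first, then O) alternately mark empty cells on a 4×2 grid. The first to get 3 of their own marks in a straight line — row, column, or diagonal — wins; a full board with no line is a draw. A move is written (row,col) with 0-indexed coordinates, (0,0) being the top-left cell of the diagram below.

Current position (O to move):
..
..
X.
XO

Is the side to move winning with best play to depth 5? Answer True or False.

p1 O@[../../X./XO]: (0,0)[O./../X./XO]-1 (0,1)[.O/../X./XO]-1 (1,0)[../O./X./XO]+0* (1,1)[../.O/X./XO]-1 (2,1)[../../XO/XO]-1
p2 X@[../O./X./XO]: (0,0)[X./O./X./XO]+0* (0,1)[.X/O./X./XO]+0 (1,1)[../OX/X./XO]+0 (2,1)[../O./XX/XO]+0
p3 O@[X./O./X./XO]: (0,1)[XO/O./X./XO]+0* (1,1)[X./OO/X./XO]+0 (2,1)[X./O./XO/XO]+0
p4 X@[XO/O./X./XO]: (1,1)[XO/OX/X./XO]+0* (2,1)[XO/O./XX/XO]+0
p5 O@[XO/OX/X./XO]: (2,1)[XO/OX/XO/XO]+0*
p6 X@[XO/OX/XO/XO] terminal +0; root [../../X./XO] d5

O winning at [../../X./XO]: False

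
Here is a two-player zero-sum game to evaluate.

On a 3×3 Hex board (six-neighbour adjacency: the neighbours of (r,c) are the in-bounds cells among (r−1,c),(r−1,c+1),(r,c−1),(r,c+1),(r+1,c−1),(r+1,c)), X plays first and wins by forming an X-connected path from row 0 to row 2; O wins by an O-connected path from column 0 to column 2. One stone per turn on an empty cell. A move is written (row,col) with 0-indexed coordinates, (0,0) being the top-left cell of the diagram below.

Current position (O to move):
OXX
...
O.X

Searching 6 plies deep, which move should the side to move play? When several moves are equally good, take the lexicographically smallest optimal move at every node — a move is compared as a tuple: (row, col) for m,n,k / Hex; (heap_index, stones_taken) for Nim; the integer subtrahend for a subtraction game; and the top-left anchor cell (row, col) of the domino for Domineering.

[OXX/.../O.X] O move#1: (1,0):-1/OXX/O../O.X, (1,1):-1/OXX/.O./O.X, (1,2):+1/OXX/..O/O.X*, (2,1):-1/OXX/.../OOX
[OXX/..O/O.X] X move#2: (1,0):-1/OXX/X.O/O.X*, (1,1):-1/OXX/.XO/O.X, (2,1):-1/OXX/..O/OXX
[OXX/X.O/O.X] O move#3: (1,1):+1/OXX/XOO/O.X*, (2,1):+1/OXX/X.O/OOX
[OXX/XOO/O.X] end (terminal -1, X#4); searched OXX/.../O.X to 6

O's best at [OXX/.../O.X]: (1,2)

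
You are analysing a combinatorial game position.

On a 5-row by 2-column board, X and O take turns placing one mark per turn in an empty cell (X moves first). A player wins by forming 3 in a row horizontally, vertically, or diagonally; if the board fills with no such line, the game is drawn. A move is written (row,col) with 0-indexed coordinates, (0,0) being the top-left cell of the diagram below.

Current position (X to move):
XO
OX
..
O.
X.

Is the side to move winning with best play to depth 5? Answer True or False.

ply 1, X at XO/OX/../O./X. | (2,0)=+0→XO/OX/X./O./X.*; (2,1)=-1→XO/OX/.X/O./X.; (3,1)=-1→XO/OX/../OX/X.; (4,1)=-1→XO/OX/../O./XX
ply 2, O at XO/OX/X./O./X. | (2,1)=+0→XO/OX/XO/O./X.*; (3,1)=+0→XO/OX/X./OO/X.; (4,1)=+0→XO/OX/X./O./XO
ply 3, X at XO/OX/XO/O./X. | (3,1)=+0→XO/OX/XO/OX/X.*; (4,1)=+0→XO/OX/XO/O./XX
ply 4, O at XO/OX/XO/OX/X. | (4,1)=+0→XO/OX/XO/OX/XO*
ply 5: XO/OX/XO/OX/XO is terminal +0 (X); from XO/OX/../O./X. depth 5

X winning at [XO/OX/../O./X.]: False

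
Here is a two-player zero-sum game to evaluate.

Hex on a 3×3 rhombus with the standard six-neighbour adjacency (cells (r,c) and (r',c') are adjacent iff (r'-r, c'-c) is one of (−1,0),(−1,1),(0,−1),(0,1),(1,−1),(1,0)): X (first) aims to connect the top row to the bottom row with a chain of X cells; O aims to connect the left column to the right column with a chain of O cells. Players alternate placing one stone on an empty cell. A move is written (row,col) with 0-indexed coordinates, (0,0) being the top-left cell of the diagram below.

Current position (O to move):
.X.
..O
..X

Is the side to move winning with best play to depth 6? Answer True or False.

O winning at [.X./..O/..X]: True

p1 O@[.X./..O/..X]: (0,0)[OX./..O/..X]-1 (0,2)[.XO/..O/..X]-1 (1,0)[.X./O.O/..X]-1 (1,1)[.X./.OO/..X]+1* (2,0)[.X./..O/O.X]+1 (2,1)[.X./..O/.OX]-1
p2 X@[.X./.OO/..X]: (0,0)[XX./.OO/..X]-1* (0,2)[.XX/.OO/..X]-1 (1,0)[.X./XOO/..X]-1 (2,0)[.X./.OO/X.X]-1 (2,1)[.X./.OO/.XX]-1
p3 O@[XX./.OO/..X]: (0,2)[XXO/.OO/..X]+1* (1,0)[XX./OOO/..X]+1 (2,0)[XX./.OO/O.X]+1 (2,1)[XX./.OO/.OX]+1
p4 X@[XXO/.OO/..X]: (1,0)[XXO/XOO/..X]-1* (2,0)[XXO/.OO/X.X]-1 (2,1)[XXO/.OO/.XX]-1
p5 O@[XXO/XOO/..X]: (2,0)[XXO/XOO/O.X]+1* (2,1)[XXO/XOO/.OX]-1
p6 X@[XXO/XOO/O.X] terminal -1; root [.X./..O/..X] d6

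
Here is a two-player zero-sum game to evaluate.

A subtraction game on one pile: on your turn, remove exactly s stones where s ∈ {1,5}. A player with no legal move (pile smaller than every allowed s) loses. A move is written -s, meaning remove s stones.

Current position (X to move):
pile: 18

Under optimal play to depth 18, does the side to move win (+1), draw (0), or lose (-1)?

[18] X move#1: -1:-1/17*, -5:-1/13
[17] O move#2: -1:+1/16*, -5:+1/12
[16] X move#3: -1:-1/15*, -5:-1/11
[15] O move#4: -1:+1/14*, -5:+1/10
[14] X move#5: -1:-1/13*, -5:-1/9
[13] O move#6: -1:+1/12*, -5:+1/8
[12] X move#7: -1:-1/11*, -5:-1/7
[11] O move#8: -1:+1/10*, -5:+1/6
[10] X move#9: -1:-1/9*, -5:-1/5
[9] O move#10: -1:+1/8*, -5:+1/4
[8] X move#11: -1:-1/7*, -5:-1/3
[7] O move#12: -1:+1/6*, -5:+1/2
[6] X move#13: -1:-1/5*, -5:-1/1
[5] O move#14: -1:+1/4*, -5:+1/0
[4] X move#15: -1:-1/3*
[3] O move#16: -1:+1/2*
[2] X move#17: -1:-1/1*
[1] O move#18: -1:+1/0*
[0] end (terminal -1, X#19); searched 18 to 18

value(18, X) = -1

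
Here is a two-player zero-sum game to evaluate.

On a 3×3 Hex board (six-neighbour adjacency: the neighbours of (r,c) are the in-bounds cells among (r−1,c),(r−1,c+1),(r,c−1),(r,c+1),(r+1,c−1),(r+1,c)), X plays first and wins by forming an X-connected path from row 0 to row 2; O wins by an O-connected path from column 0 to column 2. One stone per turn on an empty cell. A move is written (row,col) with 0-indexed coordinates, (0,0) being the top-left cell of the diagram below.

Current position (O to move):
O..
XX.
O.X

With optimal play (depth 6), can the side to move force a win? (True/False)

[O../XX./O.X] O move#1: (0,1):-1/OO./XX./O.X*, (0,2):-1/O.O/XX./O.X, (1,2):-1/O../XXO/O.X, (2,1):-1/O../XX./OOX
[OO./XX./O.X] X move#2: (0,2):+1/OOX/XX./O.X*, (1,2):-1/OO./XXX/O.X, (2,1):-1/OO./XX./OXX
[OOX/XX./O.X] O move#3: (1,2):-1/OOX/XXO/O.X*, (2,1):-1/OOX/XX./OOX
[OOX/XXO/O.X] X move#4: (2,1):+1/OOX/XXO/OXX*
[OOX/XXO/OXX] end (terminal -1, O#5); searched O../XX./O.X to 6

O winning at [O../XX./O.X]: False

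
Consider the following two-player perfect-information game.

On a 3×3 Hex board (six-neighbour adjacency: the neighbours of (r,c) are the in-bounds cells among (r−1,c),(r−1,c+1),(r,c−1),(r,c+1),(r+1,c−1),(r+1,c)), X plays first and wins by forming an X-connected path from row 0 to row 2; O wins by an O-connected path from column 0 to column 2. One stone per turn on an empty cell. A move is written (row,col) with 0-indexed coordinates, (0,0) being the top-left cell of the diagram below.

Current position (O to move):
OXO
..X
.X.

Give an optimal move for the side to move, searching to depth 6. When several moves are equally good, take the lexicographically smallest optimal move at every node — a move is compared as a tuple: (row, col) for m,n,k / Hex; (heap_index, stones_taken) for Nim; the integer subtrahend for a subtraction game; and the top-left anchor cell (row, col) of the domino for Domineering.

p1 O@[OXO/..X/.X.]: (1,0)[OXO/O.X/.X.]-1 (1,1)[OXO/.OX/.X.]+1* (2,0)[OXO/..X/OX.]-1 (2,2)[OXO/..X/.XO]-1
p2 X@[OXO/.OX/.X.]: (1,0)[OXO/XOX/.X.]-1* (2,0)[OXO/.OX/XX.]-1 (2,2)[OXO/.OX/.XX]-1
p3 O@[OXO/XOX/.X.]: (2,0)[OXO/XOX/OX.]+1* (2,2)[OXO/XOX/.XO]-1
p4 X@[OXO/XOX/OX.] terminal -1; root [OXO/..X/.X.] d6

O's best at [OXO/..X/.X.]: (1,1)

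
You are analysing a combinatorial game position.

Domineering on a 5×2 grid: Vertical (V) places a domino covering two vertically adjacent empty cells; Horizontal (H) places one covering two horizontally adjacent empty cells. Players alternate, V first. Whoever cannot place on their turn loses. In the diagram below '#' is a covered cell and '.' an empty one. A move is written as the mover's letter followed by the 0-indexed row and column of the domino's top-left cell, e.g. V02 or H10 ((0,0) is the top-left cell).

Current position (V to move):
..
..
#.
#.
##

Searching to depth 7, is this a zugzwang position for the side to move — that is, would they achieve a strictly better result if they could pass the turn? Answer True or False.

zugzwang(../../#./#./##, V) = False

[../../#./#./##] V move#1: V00:+1/#./#./#./#./##*, V01:+1/.#/.#/#./#./##, V11:-1/../.#/##/#./##, V21:-1/../../##/##/##
[#./#./#./#./##] end (terminal -1, H#2); searched ../../#./#./## to 7
suppose V passes — search the same position with H to move:
pass> [../../#./#./##] H move#1: H00:-1/##/../#./#./##, H10:+1/../##/#./#./##*
pass> [../##/#./#./##] V move#2: V21:-1/../##/##/##/##*
pass> [../##/##/##/##] H move#3: H00:+1/##/##/##/##/##*
pass> [##/##/##/##/##] end (terminal -1, V#4); searched ../../#./#./## to 7
for V: play +1, pass -1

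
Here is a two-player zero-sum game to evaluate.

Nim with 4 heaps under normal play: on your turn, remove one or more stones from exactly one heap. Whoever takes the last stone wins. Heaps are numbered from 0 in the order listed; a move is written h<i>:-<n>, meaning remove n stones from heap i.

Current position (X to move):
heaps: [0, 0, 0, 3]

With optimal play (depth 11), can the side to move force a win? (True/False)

[(0,0,0,3)] X move#1: h3:-1:-1/(0,0,0,2), h3:-2:-1/(0,0,0,1), h3:-3:+1/(0,0,0,0)*
[(0,0,0,0)] end (terminal -1, O#2); searched (0,0,0,3) to 11

X winning at [(0,0,0,3)]: True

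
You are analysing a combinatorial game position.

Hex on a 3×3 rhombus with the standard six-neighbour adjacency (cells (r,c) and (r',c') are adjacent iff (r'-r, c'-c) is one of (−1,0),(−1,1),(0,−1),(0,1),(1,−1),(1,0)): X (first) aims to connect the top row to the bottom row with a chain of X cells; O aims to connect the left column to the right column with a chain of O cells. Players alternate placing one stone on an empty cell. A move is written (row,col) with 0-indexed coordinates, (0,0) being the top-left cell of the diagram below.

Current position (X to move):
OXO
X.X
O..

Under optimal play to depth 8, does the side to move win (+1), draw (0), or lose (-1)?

p1 X@[OXO/X.X/O..]: (1,1)[OXO/XXX/O..]+1* (2,1)[OXO/X.X/OX.]-1 (2,2)[OXO/X.X/O.X]-1
p2 O@[OXO/XXX/O..]: (2,1)[OXO/XXX/OO.]-1* (2,2)[OXO/XXX/O.O]-1
p3 X@[OXO/XXX/OO.]: (2,2)[OXO/XXX/OOX]+1*
p4 O@[OXO/XXX/OOX] terminal -1; root [OXO/X.X/O..] d8

value(OXO/X.X/O.., X) = +1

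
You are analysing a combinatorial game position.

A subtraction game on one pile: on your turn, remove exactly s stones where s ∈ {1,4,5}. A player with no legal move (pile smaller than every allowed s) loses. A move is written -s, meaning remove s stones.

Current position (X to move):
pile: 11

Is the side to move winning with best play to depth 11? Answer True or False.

X winning at [11]: True

ply 1, X at 11 | -1=+1→10*; -4=-1→7; -5=-1→6
ply 2, O at 10 | -1=-1→9*; -4=-1→6; -5=-1→5
ply 3, X at 9 | -1=+1→8*; -4=-1→5; -5=-1→4
ply 4, O at 8 | -1=-1→7*; -4=-1→4; -5=-1→3
ply 5, X at 7 | -1=-1→6; -4=-1→3; -5=+1→2*
ply 6, O at 2 | -1=-1→1*
ply 7, X at 1 | -1=+1→0*
ply 8: 0 is terminal -1 (O); from 11 depth 11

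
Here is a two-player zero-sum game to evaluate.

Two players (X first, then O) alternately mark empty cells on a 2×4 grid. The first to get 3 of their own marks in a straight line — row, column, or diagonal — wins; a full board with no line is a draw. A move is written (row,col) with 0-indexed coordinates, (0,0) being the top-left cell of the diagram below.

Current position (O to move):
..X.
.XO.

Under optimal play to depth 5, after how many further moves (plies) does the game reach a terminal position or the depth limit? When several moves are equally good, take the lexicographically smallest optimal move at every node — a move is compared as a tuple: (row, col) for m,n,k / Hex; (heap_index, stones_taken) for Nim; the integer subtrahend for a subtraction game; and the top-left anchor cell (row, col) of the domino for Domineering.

PV length from [..X./.XO.]: 5 plies

[..X./.XO.] O move#1: (0,0):+0/O.X./.XO.*, (0,1):+0/.OX./.XO., (0,3):+0/..XO/.XO., (1,0):-1/..X./OXO., (1,3):-1/..X./.XOO
[O.X./.XO.] X move#2: (0,1):+0/OXX./.XO.*, (0,3):+0/O.XX/.XO., (1,0):+0/O.X./XXO., (1,3):+0/O.X./.XOX
[OXX./.XO.] O move#3: (0,3):+0/OXXO/.XO.*, (1,0):-1/OXX./OXO., (1,3):-1/OXX./.XOO
[OXXO/.XO.] X move#4: (1,0):+0/OXXO/XXO.*, (1,3):+0/OXXO/.XOX
[OXXO/XXO.] O move#5: (1,3):+0/OXXO/XXOO*
[OXXO/XXOO] end (terminal +0, X#6); searched ..X./.XO. to 5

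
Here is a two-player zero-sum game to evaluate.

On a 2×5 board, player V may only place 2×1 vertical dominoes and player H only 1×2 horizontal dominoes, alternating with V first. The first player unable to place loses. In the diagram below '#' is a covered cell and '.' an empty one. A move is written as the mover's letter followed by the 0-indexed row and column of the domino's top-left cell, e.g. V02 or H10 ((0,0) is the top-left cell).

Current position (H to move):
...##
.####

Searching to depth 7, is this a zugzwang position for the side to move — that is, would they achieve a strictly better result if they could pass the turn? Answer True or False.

[...##/.####] H move#1: H00:+1/##.##/.####*, H01:-1/.####/.####
[##.##/.####] end (terminal -1, V#2); searched ...##/.#### to 7
pass branch (V moves first from the same position):
  | [...##/.####] V move#1: V00:-1/#..##/#####*
  | [#..##/#####] H move#2: H01:+1/#####/#####*
  | [#####/#####] end (terminal -1, V#3); searched ...##/.#### to 7
H moving scores +1; H passing scores +1

zugzwang(...##/.####, H) = False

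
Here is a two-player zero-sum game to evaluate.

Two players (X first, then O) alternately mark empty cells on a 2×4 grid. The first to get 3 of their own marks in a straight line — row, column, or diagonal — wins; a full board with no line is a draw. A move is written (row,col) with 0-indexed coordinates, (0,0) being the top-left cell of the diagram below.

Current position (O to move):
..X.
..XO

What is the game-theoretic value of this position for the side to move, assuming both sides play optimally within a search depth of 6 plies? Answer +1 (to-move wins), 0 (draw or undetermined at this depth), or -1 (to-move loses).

value(..X./..XO, O) = 0

ply 1, O at ..X./..XO | (0,0)=+0→O.X./..XO*; (0,1)=+0→.OX./..XO; (0,3)=+0→..XO/..XO; (1,0)=-1→..X./O.XO; (1,1)=-1→..X./.OXO
ply 2, X at O.X./..XO | (0,1)=+0→OXX./..XO*; (0,3)=+0→O.XX/..XO; (1,0)=+0→O.X./X.XO; (1,1)=+0→O.X./.XXO
ply 3, O at OXX./..XO | (0,3)=+0→OXXO/..XO*; (1,0)=-1→OXX./O.XO; (1,1)=-1→OXX./.OXO
ply 4, X at OXXO/..XO | (1,0)=+0→OXXO/X.XO*; (1,1)=+0→OXXO/.XXO
ply 5, O at OXXO/X.XO | (1,1)=+0→OXXO/XOXO*
ply 6: OXXO/XOXO is terminal +0 (X); from ..X./..XO depth 6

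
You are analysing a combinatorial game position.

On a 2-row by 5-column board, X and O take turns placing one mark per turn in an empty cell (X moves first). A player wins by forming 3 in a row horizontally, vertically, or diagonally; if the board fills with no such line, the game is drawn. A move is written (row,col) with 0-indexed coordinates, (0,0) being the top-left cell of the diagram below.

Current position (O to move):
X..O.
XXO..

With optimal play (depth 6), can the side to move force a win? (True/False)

[X..O./XXO..] O move#1: (0,1):+0/XO.O./XXO.., (0,2):+1/X.OO./XXO..*, (0,4):+0/X..OO/XXO.., (1,3):+1/X..O./XXOO., (1,4):+1/X..O./XXO.O
[X.OO./XXO..] X move#2: (0,1):-1/XXOO./XXO..*, (0,4):-1/X.OOX/XXO.., (1,3):-1/X.OO./XXOX., (1,4):-1/X.OO./XXO.X
[XXOO./XXO..] O move#3: (0,4):+1/XXOOO/XXO..*, (1,3):+1/XXOO./XXOO., (1,4):+1/XXOO./XXO.O
[XXOOO/XXO..] end (terminal -1, X#4); searched X..O./XXO.. to 6

O winning at [X..O./XXO..]: True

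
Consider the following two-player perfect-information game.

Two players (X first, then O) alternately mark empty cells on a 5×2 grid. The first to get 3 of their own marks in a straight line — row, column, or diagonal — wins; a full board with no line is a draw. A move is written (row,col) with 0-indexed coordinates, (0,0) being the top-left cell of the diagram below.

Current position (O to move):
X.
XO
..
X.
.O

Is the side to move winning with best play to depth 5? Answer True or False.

p1 O@[X./XO/../X./.O]: (0,1)[XO/XO/../X./.O]-1 (2,0)[X./XO/O./X./.O]+0* (2,1)[X./XO/.O/X./.O]-1 (3,1)[X./XO/../XO/.O]-1 (4,0)[X./XO/../X./OO]-1
p2 X@[X./XO/O./X./.O]: (0,1)[XX/XO/O./X./.O]+0* (2,1)[X./XO/OX/X./.O]+0 (3,1)[X./XO/O./XX/.O]+0 (4,0)[X./XO/O./X./XO]-1
p3 O@[XX/XO/O./X./.O]: (2,1)[XX/XO/OO/X./.O]+0* (3,1)[XX/XO/O./XO/.O]+0 (4,0)[XX/XO/O./X./OO]+0
p4 X@[XX/XO/OO/X./.O]: (3,1)[XX/XO/OO/XX/.O]+0* (4,0)[XX/XO/OO/X./XO]-1
p5 O@[XX/XO/OO/XX/.O]: (4,0)[XX/XO/OO/XX/OO]+0*
p6 X@[XX/XO/OO/XX/OO] terminal +0; root [X./XO/../X./.O] d5

O winning at [X./XO/../X./.O]: False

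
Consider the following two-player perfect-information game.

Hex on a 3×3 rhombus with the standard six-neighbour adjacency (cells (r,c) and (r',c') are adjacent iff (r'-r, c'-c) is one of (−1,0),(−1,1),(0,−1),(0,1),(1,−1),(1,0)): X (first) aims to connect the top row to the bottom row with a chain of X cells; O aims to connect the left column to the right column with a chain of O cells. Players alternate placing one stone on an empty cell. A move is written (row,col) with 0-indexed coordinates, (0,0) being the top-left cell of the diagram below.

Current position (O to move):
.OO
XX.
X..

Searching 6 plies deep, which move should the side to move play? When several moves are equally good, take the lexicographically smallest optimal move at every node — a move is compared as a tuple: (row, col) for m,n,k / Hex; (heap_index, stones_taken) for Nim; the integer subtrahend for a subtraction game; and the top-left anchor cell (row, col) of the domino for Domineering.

O's best at [.OO/XX./X..]: (0,0)

ply 1, O at .OO/XX./X.. | (0,0)=+1→OOO/XX./X..*; (1,2)=-1→.OO/XXO/X..; (2,1)=-1→.OO/XX./XO.; (2,2)=-1→.OO/XX./X.O
ply 2: OOO/XX./X.. is terminal -1 (X); from .OO/XX./X.. depth 6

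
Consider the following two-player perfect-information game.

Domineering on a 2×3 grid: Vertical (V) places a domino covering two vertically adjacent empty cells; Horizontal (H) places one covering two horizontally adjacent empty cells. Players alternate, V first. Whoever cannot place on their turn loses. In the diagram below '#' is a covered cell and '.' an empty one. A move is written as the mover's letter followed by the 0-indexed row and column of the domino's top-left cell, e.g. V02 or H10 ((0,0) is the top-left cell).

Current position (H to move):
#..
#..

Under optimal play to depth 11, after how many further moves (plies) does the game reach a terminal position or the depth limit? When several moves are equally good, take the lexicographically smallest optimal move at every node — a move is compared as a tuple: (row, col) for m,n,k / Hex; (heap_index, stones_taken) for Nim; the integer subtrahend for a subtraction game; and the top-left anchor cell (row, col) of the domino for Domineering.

PV length from [#../#..]: 1 ply

[#../#..] H move#1: H01:+1/###/#..*, H11:+1/#../###
[###/#..] end (terminal -1, V#2); searched #../#.. to 11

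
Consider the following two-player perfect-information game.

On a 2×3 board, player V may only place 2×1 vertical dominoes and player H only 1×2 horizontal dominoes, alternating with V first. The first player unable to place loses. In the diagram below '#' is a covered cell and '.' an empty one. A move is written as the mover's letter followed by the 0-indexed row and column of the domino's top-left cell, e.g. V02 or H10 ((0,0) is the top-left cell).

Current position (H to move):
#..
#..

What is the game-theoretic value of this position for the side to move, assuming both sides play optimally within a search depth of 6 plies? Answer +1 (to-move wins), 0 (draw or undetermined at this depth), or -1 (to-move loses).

ply 1, H at #../#.. | H01=+1→###/#..*; H11=+1→#../###
ply 2: ###/#.. is terminal -1 (V); from #../#.. depth 6

value(#../#.., H) = +1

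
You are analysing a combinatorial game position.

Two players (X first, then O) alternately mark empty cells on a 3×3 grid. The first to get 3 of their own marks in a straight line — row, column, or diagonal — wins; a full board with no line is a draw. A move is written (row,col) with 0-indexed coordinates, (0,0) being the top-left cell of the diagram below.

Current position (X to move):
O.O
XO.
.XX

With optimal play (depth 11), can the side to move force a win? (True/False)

ply 1, X at O.O/XO./.XX | (0,1)=-1→OXO/XO./.XX; (1,2)=-1→O.O/XOX/.XX; (2,0)=+1→O.O/XO./XXX*
ply 2: O.O/XO./XXX is terminal -1 (O); from O.O/XO./.XX depth 11

X winning at [O.O/XO./.XX]: True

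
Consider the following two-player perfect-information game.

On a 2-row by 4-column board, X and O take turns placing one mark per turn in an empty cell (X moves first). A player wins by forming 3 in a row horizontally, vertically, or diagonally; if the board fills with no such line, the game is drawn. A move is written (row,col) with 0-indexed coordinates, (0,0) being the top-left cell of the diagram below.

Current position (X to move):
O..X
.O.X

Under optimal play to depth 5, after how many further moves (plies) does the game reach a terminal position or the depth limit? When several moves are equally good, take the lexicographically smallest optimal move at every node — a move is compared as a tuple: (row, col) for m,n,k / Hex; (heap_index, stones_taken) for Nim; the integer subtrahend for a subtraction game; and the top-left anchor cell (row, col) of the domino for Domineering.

PV length from [O..X/.O.X]: 4 plies

[O..X/.O.X] X move#1: (0,1):+0/OX.X/.O.X*, (0,2):+0/O.XX/.O.X, (1,0):+0/O..X/XO.X, (1,2):+0/O..X/.OXX
[OX.X/.O.X] O move#2: (0,2):+0/OXOX/.O.X*, (1,0):-1/OX.X/OO.X, (1,2):-1/OX.X/.OOX
[OXOX/.O.X] X move#3: (1,0):+0/OXOX/XO.X*, (1,2):+0/OXOX/.OXX
[OXOX/XO.X] O move#4: (1,2):+0/OXOX/XOOX*
[OXOX/XOOX] end (terminal +0, X#5); searched O..X/.O.X to 5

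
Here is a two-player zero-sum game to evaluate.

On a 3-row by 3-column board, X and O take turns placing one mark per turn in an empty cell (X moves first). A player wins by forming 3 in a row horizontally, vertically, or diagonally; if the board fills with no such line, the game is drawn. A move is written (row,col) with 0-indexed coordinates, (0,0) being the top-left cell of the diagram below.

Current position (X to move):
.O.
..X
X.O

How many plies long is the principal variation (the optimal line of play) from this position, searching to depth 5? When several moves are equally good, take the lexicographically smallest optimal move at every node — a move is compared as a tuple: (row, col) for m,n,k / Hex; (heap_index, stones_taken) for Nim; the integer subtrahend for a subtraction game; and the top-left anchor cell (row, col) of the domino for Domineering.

[.O./..X/X.O] X move#1: (0,0):+0/XO./..X/X.O, (0,2):-1/.OX/..X/X.O, (1,0):+1/.O./X.X/X.O*, (1,1):+1/.O./.XX/X.O, (2,1):-1/.O./..X/XXO
[.O./X.X/X.O] O move#2: (0,0):-1/OO./X.X/X.O*, (0,2):-1/.OO/X.X/X.O, (1,1):-1/.O./XOX/X.O, (2,1):-1/.O./X.X/XOO
[OO./X.X/X.O] X move#3: (0,2):-1/OOX/X.X/X.O, (1,1):+1/OO./XXX/X.O*, (2,1):-1/OO./X.X/XXO
[OO./XXX/X.O] end (terminal -1, O#4); searched .O./..X/X.O to 5

PV length from [.O./..X/X.O]: 3 plies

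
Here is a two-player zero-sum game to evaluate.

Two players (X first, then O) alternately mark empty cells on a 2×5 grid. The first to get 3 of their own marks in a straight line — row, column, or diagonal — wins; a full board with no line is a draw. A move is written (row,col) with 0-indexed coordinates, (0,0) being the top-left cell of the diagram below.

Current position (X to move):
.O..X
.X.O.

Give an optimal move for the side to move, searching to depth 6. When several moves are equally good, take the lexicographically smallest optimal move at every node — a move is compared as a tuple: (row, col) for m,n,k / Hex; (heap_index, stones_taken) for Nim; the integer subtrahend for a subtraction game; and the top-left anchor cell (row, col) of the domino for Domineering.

X's best at [.O..X/.X.O.]: (0,0)

[.O..X/.X.O.] X move#1: (0,0):+0/XO..X/.X.O.*, (0,2):+0/.OX.X/.X.O., (0,3):+0/.O.XX/.X.O., (1,0):-1/.O..X/XX.O., (1,2):+0/.O..X/.XXO., (1,4):-1/.O..X/.X.OX
[XO..X/.X.O.] O move#2: (0,2):+0/XOO.X/.X.O.*, (0,3):+0/XO.OX/.X.O., (1,0):+0/XO..X/OX.O., (1,2):+0/XO..X/.XOO., (1,4):+0/XO..X/.X.OO
[XOO.X/.X.O.] X move#3: (0,3):+0/XOOXX/.X.O.*, (1,0):-1/XOO.X/XX.O., (1,2):-1/XOO.X/.XXO., (1,4):-1/XOO.X/.X.OX
[XOOXX/.X.O.] O move#4: (1,0):+0/XOOXX/OX.O.*, (1,2):+0/XOOXX/.XOO., (1,4):+0/XOOXX/.X.OO
[XOOXX/OX.O.] X move#5: (1,2):+0/XOOXX/OXXO.*, (1,4):+0/XOOXX/OX.OX
[XOOXX/OXXO.] O move#6: (1,4):+0/XOOXX/OXXOO*
[XOOXX/OXXOO] end (terminal +0, X#7); searched .O..X/.X.O. to 6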